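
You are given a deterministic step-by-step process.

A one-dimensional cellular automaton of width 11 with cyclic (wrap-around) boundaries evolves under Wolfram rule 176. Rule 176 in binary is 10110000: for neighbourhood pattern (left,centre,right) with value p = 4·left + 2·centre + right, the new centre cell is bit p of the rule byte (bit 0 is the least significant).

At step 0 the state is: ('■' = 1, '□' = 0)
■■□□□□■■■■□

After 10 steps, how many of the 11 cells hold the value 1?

t=0: ■■□□□□■■■■□
t=1: □□■□□□□■■□■
t=2: ■□□■□□□□□■□
t=3: □■□□■□□□□□■
t=4: ■□■□□■□□□□□
t=5: □■□■□□■□□□□
t=6: □□■□■□□■□□□
t=7: □□□■□■□□■□□
t=8: □□□□■□■□□■□
t=9: □□□□□■□■□□■
t=10: ■□□□□□■□■□□

3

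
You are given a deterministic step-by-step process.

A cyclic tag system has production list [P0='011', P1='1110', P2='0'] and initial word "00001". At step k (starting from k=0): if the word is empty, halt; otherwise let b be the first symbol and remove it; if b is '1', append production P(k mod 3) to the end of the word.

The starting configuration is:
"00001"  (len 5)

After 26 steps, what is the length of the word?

step 0: "00001"  (len 5)
step 1: "0001"  (len 4)
step 2: "001"  (len 3)
step 3: "01"  (len 2)
step 4: "1"  (len 1)
step 5: "1110"  (len 4)
step 6: "1100"  (len 4)
step 7: "100011"  (len 6)
step 8: "000111110"  (len 9)
step 9: "00111110"  (len 8)
step 10: "0111110"  (len 7)
step 11: "111110"  (len 6)
step 12: "111100"  (len 6)
step 13: "11100011"  (len 8)
step 14: "11000111110"  (len 11)
step 15: "10001111100"  (len 11)
step 16: "0001111100011"  (len 13)
step 17: "001111100011"  (len 12)
step 18: "01111100011"  (len 11)
step 19: "1111100011"  (len 10)
step 20: "1111000111110"  (len 13)
step 21: "1110001111100"  (len 13)
step 22: "110001111100011"  (len 15)
step 23: "100011111000111110"  (len 18)
step 24: "000111110001111100"  (len 18)
step 25: "00111110001111100"  (len 17)
step 26: "0111110001111100"  (len 16)

16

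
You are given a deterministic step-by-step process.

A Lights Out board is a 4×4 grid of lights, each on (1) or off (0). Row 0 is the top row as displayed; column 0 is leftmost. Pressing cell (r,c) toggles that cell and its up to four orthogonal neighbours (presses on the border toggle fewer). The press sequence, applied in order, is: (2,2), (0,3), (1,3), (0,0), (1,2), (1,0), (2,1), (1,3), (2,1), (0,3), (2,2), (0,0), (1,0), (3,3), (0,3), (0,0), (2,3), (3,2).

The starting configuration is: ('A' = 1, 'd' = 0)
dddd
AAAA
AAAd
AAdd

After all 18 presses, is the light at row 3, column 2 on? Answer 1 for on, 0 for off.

0

t=0: dddd
AAAA
AAAd
AAdd
t=1: dddd
AAdA
AddA
AAAd
t=2: ddAA
AAdd
AddA
AAAd
t=3: ddAd
AAAA
Addd
AAAd
t=4: AAAd
dAAA
Addd
AAAd
t=5: AAdd
dddd
AdAd
AAAd
t=6: dAdd
AAdd
ddAd
AAAd
t=7: dAdd
Addd
AAdd
AdAd
t=8: dAdA
AdAA
AAdA
AdAd
t=9: dAdA
AAAA
ddAA
AAAd
t=10: dAAd
AAAd
ddAA
AAAd
t=11: dAAd
AAdd
dAdd
AAdd
t=12: AdAd
dAdd
dAdd
AAdd
t=13: ddAd
Addd
AAdd
AAdd
t=14: ddAd
Addd
AAdA
AAAA
t=15: dddA
AddA
AAdA
AAAA
t=16: AAdA
dddA
AAdA
AAAA
t=17: AAdA
dddd
AAAd
AAAd
t=18: AAdA
dddd
AAdd
AddA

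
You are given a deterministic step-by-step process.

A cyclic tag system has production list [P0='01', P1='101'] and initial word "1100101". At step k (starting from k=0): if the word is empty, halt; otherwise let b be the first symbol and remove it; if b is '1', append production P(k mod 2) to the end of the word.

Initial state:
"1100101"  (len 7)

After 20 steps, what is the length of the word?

15

k=0  "1100101"  (len 7)
k=1  "10010101"  (len 8)
k=2  "0010101101"  (len 10)
k=3  "010101101"  (len 9)
k=4  "10101101"  (len 8)
k=5  "010110101"  (len 9)
k=6  "10110101"  (len 8)
k=7  "011010101"  (len 9)
k=8  "11010101"  (len 8)
k=9  "101010101"  (len 9)
k=10  "01010101101"  (len 11)
k=11  "1010101101"  (len 10)
k=12  "010101101101"  (len 12)
k=13  "10101101101"  (len 11)
k=14  "0101101101101"  (len 13)
k=15  "101101101101"  (len 12)
k=16  "01101101101101"  (len 14)
k=17  "1101101101101"  (len 13)
k=18  "101101101101101"  (len 15)
k=19  "0110110110110101"  (len 16)
k=20  "110110110110101"  (len 15)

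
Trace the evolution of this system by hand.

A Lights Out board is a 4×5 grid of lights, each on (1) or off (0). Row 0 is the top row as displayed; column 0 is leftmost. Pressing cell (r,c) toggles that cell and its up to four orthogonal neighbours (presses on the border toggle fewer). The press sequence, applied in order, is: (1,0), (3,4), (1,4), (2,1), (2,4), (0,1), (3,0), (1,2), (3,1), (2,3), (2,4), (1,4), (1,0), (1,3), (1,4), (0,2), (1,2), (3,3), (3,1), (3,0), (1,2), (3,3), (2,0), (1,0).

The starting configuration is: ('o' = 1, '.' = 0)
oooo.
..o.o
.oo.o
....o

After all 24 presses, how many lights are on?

9

t=0: oooo.
..o.o
.oo.o
....o
t=1: .ooo.
ooo.o
ooo.o
....o
t=2: .ooo.
ooo.o
ooo..
...o.
t=3: .oooo
oooo.
ooo.o
...o.
t=4: .oooo
o.oo.
....o
.o.o.
t=5: .oooo
o.ooo
...o.
.o.oo
t=6: o..oo
ooooo
...o.
.o.oo
t=7: o..oo
ooooo
o..o.
o..oo
t=8: o.ooo
o...o
o.oo.
o..oo
t=9: o.ooo
o...o
oooo.
.oooo
t=10: o.ooo
o..oo
oo..o
.oo.o
t=11: o.ooo
o..o.
oo.o.
.oo..
t=12: o.oo.
o...o
oo.oo
.oo..
t=13: ..oo.
.o..o
.o.oo
.oo..
t=14: ..o..
.ooo.
.o..o
.oo..
t=15: ..o.o
.oo.o
.o...
.oo..
t=16: .o.oo
.o..o
.o...
.oo..
t=17: .oooo
..ooo
.oo..
.oo..
t=18: .oooo
..ooo
.ooo.
.o.oo
t=19: .oooo
..ooo
..oo.
o.ooo
t=20: .oooo
..ooo
o.oo.
.oooo
t=21: .o.oo
.o..o
o..o.
.oooo
t=22: .o.oo
.o..o
o....
.o...
t=23: .o.oo
oo..o
.o...
oo...
t=24: oo.oo
....o
oo...
oo...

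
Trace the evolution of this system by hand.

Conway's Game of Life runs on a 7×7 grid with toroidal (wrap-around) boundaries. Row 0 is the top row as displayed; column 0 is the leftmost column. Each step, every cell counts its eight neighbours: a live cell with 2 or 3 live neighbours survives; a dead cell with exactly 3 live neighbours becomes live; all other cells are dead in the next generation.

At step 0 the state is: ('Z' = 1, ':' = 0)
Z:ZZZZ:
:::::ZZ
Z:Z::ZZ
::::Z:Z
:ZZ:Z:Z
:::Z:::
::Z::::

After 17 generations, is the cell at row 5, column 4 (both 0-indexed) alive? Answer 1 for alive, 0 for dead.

1

[0] Z:ZZZZ:
:::::ZZ
Z:Z::ZZ
::::Z:Z
:ZZ:Z:Z
:::Z:::
::Z::::
[1] :ZZZZZ:
::Z::::
Z:::Z::
::Z:Z::
Z:Z:Z::
:Z:Z:::
:ZZ::::
[2] ::::Z::
::Z::Z:
:Z:::::
::::ZZ:
::Z:Z::
Z::Z:::
Z::::::
[3] :::::::
:::::::
::::ZZ:
:::ZZZ:
::::ZZ:
:Z:Z:::
:::::::
[4] :::::::
:::::::
:::Z:Z:
:::Z::Z
::Z::Z:
::::Z::
:::::::
[5] :::::::
:::::::
::::Z::
::ZZ:ZZ
:::ZZZ:
:::::::
:::::::
[6] :::::::
:::::::
:::ZZZ:
::Z:::Z
::ZZ:ZZ
::::Z::
:::::::
[7] :::::::
::::Z::
:::ZZZ:
::Z:::Z
::ZZZZZ
:::ZZZ:
:::::::
[8] :::::::
:::ZZZ:
:::ZZZ:
::Z:::Z
::Z:::Z
::Z:::Z
::::Z::
[9] :::Z:Z:
:::Z:Z:
::Z:::Z
::Z:Z:Z
ZZZZ:ZZ
:::Z:Z:
:::::::
[10] :::::::
::ZZ:ZZ
::Z:Z:Z
::::Z::
ZZ:::::
ZZ:Z:Z:
:::::::
[11] :::::::
::ZZZZZ
::Z:Z:Z
ZZ:Z:Z:
ZZZ:Z:Z
ZZZ:::Z
:::::::
[12] :::ZZZ:
::Z:Z:Z
:::::::
:::::::
::::Z::
::ZZ:ZZ
ZZ:::::
[13] ZZZZZZZ
::::Z::
:::::::
:::::::
:::ZZZ:
ZZZZZZZ
ZZ:::::
[14] ::ZZZZZ
ZZZ:Z:Z
:::::::
::::Z::
ZZ:::::
:::::::
:::::::
[15] ::Z:Z:Z
ZZZ:Z:Z
ZZ:Z:Z:
:::::::
:::::::
:::::::
:::ZZZ:
[16] ::Z:::Z
::::Z::
:::ZZZ:
:::::::
:::::::
::::Z::
:::ZZZ:
[17] :::::::
::::Z::
:::ZZZ:
::::Z::
:::::::
:::ZZZ:
:::ZZZ:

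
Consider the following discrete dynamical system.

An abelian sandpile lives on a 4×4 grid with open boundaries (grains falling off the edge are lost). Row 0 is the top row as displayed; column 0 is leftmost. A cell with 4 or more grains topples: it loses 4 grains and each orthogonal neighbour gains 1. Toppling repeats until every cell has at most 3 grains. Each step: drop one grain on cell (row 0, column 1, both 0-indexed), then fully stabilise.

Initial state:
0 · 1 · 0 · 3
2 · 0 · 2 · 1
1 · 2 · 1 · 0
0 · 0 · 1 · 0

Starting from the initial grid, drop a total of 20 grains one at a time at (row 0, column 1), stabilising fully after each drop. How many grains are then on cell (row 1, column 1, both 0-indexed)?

k=0  0 · 1 · 0 · 3
2 · 0 · 2 · 1
1 · 2 · 1 · 0
0 · 0 · 1 · 0
k=1  0 · 2 · 0 · 3
2 · 0 · 2 · 1
1 · 2 · 1 · 0
0 · 0 · 1 · 0
k=2  0 · 3 · 0 · 3
2 · 0 · 2 · 1
1 · 2 · 1 · 0
0 · 0 · 1 · 0
k=3  1 · 0 · 1 · 3
2 · 1 · 2 · 1
1 · 2 · 1 · 0
0 · 0 · 1 · 0
k=4  1 · 1 · 1 · 3
2 · 1 · 2 · 1
1 · 2 · 1 · 0
0 · 0 · 1 · 0
k=5  1 · 2 · 1 · 3
2 · 1 · 2 · 1
1 · 2 · 1 · 0
0 · 0 · 1 · 0
k=6  1 · 3 · 1 · 3
2 · 1 · 2 · 1
1 · 2 · 1 · 0
0 · 0 · 1 · 0
k=7  2 · 0 · 2 · 3
2 · 2 · 2 · 1
1 · 2 · 1 · 0
0 · 0 · 1 · 0
k=8  2 · 1 · 2 · 3
2 · 2 · 2 · 1
1 · 2 · 1 · 0
0 · 0 · 1 · 0
k=9  2 · 2 · 2 · 3
2 · 2 · 2 · 1
1 · 2 · 1 · 0
0 · 0 · 1 · 0
k=10  2 · 3 · 2 · 3
2 · 2 · 2 · 1
1 · 2 · 1 · 0
0 · 0 · 1 · 0
k=11  3 · 0 · 3 · 3
2 · 3 · 2 · 1
1 · 2 · 1 · 0
0 · 0 · 1 · 0
k=12  3 · 1 · 3 · 3
2 · 3 · 2 · 1
1 · 2 · 1 · 0
0 · 0 · 1 · 0
k=13  3 · 2 · 3 · 3
2 · 3 · 2 · 1
1 · 2 · 1 · 0
0 · 0 · 1 · 0
k=14  3 · 3 · 3 · 3
2 · 3 · 2 · 1
1 · 2 · 1 · 0
0 · 0 · 1 · 0
k=15  1 · 3 · 2 · 0
0 · 2 · 0 · 3
2 · 3 · 2 · 0
0 · 0 · 1 · 0
k=16  2 · 0 · 3 · 0
0 · 3 · 0 · 3
2 · 3 · 2 · 0
0 · 0 · 1 · 0
k=17  2 · 1 · 3 · 0
0 · 3 · 0 · 3
2 · 3 · 2 · 0
0 · 0 · 1 · 0
k=18  2 · 2 · 3 · 0
0 · 3 · 0 · 3
2 · 3 · 2 · 0
0 · 0 · 1 · 0
k=19  2 · 3 · 3 · 0
0 · 3 · 0 · 3
2 · 3 · 2 · 0
0 · 0 · 1 · 0
k=20  3 · 2 · 0 · 1
1 · 1 · 2 · 3
3 · 0 · 3 · 0
0 · 1 · 1 · 0

1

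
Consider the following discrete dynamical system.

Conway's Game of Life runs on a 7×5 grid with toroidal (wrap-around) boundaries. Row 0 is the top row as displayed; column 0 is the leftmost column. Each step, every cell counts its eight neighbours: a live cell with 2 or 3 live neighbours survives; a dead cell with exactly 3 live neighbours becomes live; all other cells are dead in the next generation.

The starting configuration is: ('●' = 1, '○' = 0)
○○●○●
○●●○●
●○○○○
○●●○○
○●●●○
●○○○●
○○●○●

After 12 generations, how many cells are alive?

9

gen 0: ○○●○●
○●●○●
●○○○○
○●●○○
○●●●○
●○○○●
○○●○●
gen 1: ○○●○●
○●●○●
●○○●○
●○○●○
○○○●●
●○○○●
○●○○●
gen 2: ○○●○●
○●●○●
●○○●○
●○●●○
○○○●○
○○○○○
○●○○●
gen 3: ○○●○●
○●●○●
●○○○○
○●●●○
○○●●●
○○○○○
●○○●○
gen 4: ○○●○●
○●●○●
●○○○●
●●○○○
○●○○●
○○●○○
○○○●●
gen 5: ○●●○●
○●●○●
○○●●●
○●○○○
○●●○○
●○●○●
○○●○●
gen 6: ○○○○●
○○○○●
○○○○●
●●○○○
○○●●○
●○●○●
○○●○●
gen 7: ●○○○●
●○○●●
○○○○●
●●●●●
○○●●○
●○●○●
○●○○●
gen 8: ○●○○○
○○○●○
○○○○○
●●○○○
○○○○○
●○●○●
○●○○○
gen 9: ○○●○○
○○○○○
○○○○○
○○○○○
○○○○●
●●○○○
○●●○○
gen 10: ○●●○○
○○○○○
○○○○○
○○○○○
●○○○○
●●●○○
●○●○○
gen 11: ○●●○○
○○○○○
○○○○○
○○○○○
●○○○○
●○●○●
●○○●○
gen 12: ○●●○○
○○○○○
○○○○○
○○○○○
●●○○●
●○○●○
●○○●○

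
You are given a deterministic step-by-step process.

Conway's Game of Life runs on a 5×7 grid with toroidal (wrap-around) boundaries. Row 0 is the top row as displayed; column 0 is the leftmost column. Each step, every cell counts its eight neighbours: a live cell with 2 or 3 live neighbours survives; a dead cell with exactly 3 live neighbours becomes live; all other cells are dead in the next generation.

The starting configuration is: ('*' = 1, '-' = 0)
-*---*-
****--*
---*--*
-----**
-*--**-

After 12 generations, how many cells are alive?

t=0: -*---*-
****--*
---*--*
-----**
-*--**-
t=1: ---*-*-
-*-****
-*-**--
*-----*
*---*--
t=2: *-**---
*-----*
-*-*---
**-****
*---**-
t=3: *--***-
*--*--*
-*-*---
-*-*---
-------
t=4: *--***-
**-*-**
-*-**--
-------
--**---
t=5: *----*-
-*-----
-*-****
----*--
--**---
t=6: -**----
-**----
*-****-
-------
---**--
t=7: -*-----
*---*--
--***--
--*--*-
--**---
t=8: -***---
-**-*--
-**-**-
-*-----
-***---
t=9: *---*--
*---**-
*---**-
*---*--
*--*---
t=10: **-***-
**-*---
**-*---
**-***-
**-**-*
t=11: -----*-
---*---
---*---
-----*-
-------
t=12: -------
----*--
----*--
-------
-------

2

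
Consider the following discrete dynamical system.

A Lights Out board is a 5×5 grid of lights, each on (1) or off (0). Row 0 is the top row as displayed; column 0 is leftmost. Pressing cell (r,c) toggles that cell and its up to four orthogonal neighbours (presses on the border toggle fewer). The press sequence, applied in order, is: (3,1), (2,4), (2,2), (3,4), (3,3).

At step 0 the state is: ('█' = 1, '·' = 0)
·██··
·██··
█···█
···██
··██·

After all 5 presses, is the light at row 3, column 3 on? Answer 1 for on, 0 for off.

1

0) ·██··
·██··
█···█
···██
··██·
1) ·██··
·██··
██··█
█████
·███·
2) ·██··
·██·█
██·█·
████·
·███·
3) ·██··
·█··█
█·█··
██·█·
·███·
4) ·██··
·█··█
█·█·█
██··█
·████
5) ·██··
·█··█
█·███
████·
·██·█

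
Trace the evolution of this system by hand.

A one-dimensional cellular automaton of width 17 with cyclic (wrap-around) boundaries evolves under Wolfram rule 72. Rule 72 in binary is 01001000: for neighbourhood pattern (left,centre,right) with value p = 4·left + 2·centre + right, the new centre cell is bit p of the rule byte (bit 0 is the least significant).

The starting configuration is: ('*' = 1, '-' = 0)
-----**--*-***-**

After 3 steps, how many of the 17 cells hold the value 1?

[0] -----**--*-***-**
[1] -----**----*-*-**
[2] -----**--------**
[3] -----**--------**

4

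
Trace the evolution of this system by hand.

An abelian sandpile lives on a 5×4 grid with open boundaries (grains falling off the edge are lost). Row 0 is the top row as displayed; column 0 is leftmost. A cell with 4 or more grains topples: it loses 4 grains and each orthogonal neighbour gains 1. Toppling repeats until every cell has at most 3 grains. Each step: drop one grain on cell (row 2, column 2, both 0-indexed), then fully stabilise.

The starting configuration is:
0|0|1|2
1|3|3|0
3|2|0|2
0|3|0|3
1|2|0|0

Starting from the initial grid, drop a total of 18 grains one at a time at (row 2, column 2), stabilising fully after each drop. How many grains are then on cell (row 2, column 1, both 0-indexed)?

3

gen 0: 0|0|1|2
1|3|3|0
3|2|0|2
0|3|0|3
1|2|0|0
gen 1: 0|0|1|2
1|3|3|0
3|2|1|2
0|3|0|3
1|2|0|0
gen 2: 0|0|1|2
1|3|3|0
3|2|2|2
0|3|0|3
1|2|0|0
gen 3: 0|0|1|2
1|3|3|0
3|2|3|2
0|3|0|3
1|2|0|0
gen 4: 0|1|2|2
3|1|1|1
0|2|2|3
2|0|2|3
1|3|0|0
gen 5: 0|1|2|2
3|1|1|1
0|2|3|3
2|0|2|3
1|3|0|0
gen 6: 0|1|2|2
3|1|2|2
0|3|2|1
2|1|0|1
1|3|1|1
gen 7: 0|1|2|2
3|1|2|2
0|3|3|1
2|1|0|1
1|3|1|1
gen 8: 0|1|2|2
3|2|3|2
1|0|1|2
2|2|1|1
1|3|1|1
gen 9: 0|1|2|2
3|2|3|2
1|0|2|2
2|2|1|1
1|3|1|1
gen 10: 0|1|2|2
3|2|3|2
1|0|3|2
2|2|1|1
1|3|1|1
gen 11: 0|1|3|2
3|3|0|3
1|1|1|3
2|2|2|1
1|3|1|1
gen 12: 0|1|3|2
3|3|0|3
1|1|2|3
2|2|2|1
1|3|1|1
gen 13: 0|1|3|2
3|3|0|3
1|1|3|3
2|2|2|1
1|3|1|1
gen 14: 0|1|3|3
3|3|2|0
1|2|1|1
2|2|3|2
1|3|1|1
gen 15: 0|1|3|3
3|3|2|0
1|2|2|1
2|2|3|2
1|3|1|1
gen 16: 0|1|3|3
3|3|2|0
1|2|3|1
2|2|3|2
1|3|1|1
gen 17: 0|1|3|3
3|3|3|0
1|3|1|2
2|3|0|3
1|3|2|1
gen 18: 0|1|3|3
3|3|3|0
1|3|2|2
2|3|0|3
1|3|2|1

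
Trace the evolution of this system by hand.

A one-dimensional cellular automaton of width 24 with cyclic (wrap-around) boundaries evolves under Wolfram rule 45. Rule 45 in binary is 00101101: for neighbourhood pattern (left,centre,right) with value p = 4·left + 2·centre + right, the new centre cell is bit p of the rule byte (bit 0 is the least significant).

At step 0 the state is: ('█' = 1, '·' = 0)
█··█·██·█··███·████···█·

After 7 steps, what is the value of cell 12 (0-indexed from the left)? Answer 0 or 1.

0

step 0: █··█·██·█··███·████···█·
step 1: █··███·██··█··██····█·██
step 2: ···█··██···█··█··██·███·
step 3: ██·█··█··█·█··█··█·██···
step 4: █·██··█··███··█··███··█·
step 5: ███···█··█····█··█····██
step 6: ····█·█··█·██·█··█·██·█·
step 7: ███·███··███·██··███·██·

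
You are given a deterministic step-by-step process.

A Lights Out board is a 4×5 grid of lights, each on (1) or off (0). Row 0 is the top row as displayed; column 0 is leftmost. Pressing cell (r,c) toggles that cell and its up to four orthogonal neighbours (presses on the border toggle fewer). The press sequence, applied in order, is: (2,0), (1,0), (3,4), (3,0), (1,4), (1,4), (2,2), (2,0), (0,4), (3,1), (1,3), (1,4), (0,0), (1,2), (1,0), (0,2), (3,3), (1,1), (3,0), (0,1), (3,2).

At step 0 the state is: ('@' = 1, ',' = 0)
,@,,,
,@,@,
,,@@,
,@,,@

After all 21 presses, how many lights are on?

10

gen 0: ,@,,,
,@,@,
,,@@,
,@,,@
gen 1: ,@,,,
@@,@,
@@@@,
@@,,@
gen 2: @@,,,
,,,@,
,@@@,
@@,,@
gen 3: @@,,,
,,,@,
,@@@@
@@,@,
gen 4: @@,,,
,,,@,
@@@@@
,,,@,
gen 5: @@,,@
,,,,@
@@@@,
,,,@,
gen 6: @@,,,
,,,@,
@@@@@
,,,@,
gen 7: @@,,,
,,@@,
@,,,@
,,@@,
gen 8: @@,,,
@,@@,
,@,,@
@,@@,
gen 9: @@,@@
@,@@@
,@,,@
@,@@,
gen 10: @@,@@
@,@@@
,,,,@
,@,@,
gen 11: @@,,@
@,,,,
,,,@@
,@,@,
gen 12: @@,,,
@,,@@
,,,@,
,@,@,
gen 13: ,,,,,
,,,@@
,,,@,
,@,@,
gen 14: ,,@,,
,@@,@
,,@@,
,@,@,
gen 15: @,@,,
@,@,@
@,@@,
,@,@,
gen 16: @@,@,
@,,,@
@,@@,
,@,@,
gen 17: @@,@,
@,,,@
@,@,,
,@@,@
gen 18: @,,@,
,@@,@
@@@,,
,@@,@
gen 19: @,,@,
,@@,@
,@@,,
@,@,@
gen 20: ,@@@,
,,@,@
,@@,,
@,@,@
gen 21: ,@@@,
,,@,@
,@,,,
@@,@@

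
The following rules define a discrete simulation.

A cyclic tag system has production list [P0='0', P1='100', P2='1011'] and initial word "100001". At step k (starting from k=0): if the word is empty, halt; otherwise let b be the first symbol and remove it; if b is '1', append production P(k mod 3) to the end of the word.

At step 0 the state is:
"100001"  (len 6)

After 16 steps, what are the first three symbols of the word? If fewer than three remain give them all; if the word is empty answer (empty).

001

0) "100001"  (len 6)
1) "000010"  (len 6)
2) "00010"  (len 5)
3) "0010"  (len 4)
4) "010"  (len 3)
5) "10"  (len 2)
6) "01011"  (len 5)
7) "1011"  (len 4)
8) "011100"  (len 6)
9) "11100"  (len 5)
10) "11000"  (len 5)
11) "1000100"  (len 7)
12) "0001001011"  (len 10)
13) "001001011"  (len 9)
14) "01001011"  (len 8)
15) "1001011"  (len 7)
16) "0010110"  (len 7)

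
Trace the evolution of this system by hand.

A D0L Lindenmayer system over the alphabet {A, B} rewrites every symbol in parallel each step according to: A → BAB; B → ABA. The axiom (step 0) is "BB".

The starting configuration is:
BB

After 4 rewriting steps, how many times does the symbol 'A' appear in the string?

80

gen 0: BB
gen 1: ABAABA
gen 2: BABABABABBABABABAB
gen 3: ABABABABABABABABABABABABABAABABABABABABABABABABABABABA
gen 4: BABABABABABABABABABABABABABABABABABABABABABABABABABABABABA…ABABABABABABABABABABABABABABABABABABABABABABABABABABABABAB  (len 162)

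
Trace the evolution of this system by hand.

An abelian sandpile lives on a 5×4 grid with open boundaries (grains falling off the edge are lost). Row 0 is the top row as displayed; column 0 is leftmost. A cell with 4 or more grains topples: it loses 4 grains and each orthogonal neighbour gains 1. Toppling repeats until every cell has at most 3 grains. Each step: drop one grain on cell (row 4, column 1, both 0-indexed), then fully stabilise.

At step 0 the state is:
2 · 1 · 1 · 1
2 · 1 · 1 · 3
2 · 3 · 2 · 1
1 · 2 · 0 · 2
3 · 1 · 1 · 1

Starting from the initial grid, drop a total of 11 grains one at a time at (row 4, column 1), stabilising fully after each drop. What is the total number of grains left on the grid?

36

step 0: 2 · 1 · 1 · 1
2 · 1 · 1 · 3
2 · 3 · 2 · 1
1 · 2 · 0 · 2
3 · 1 · 1 · 1
step 1: 2 · 1 · 1 · 1
2 · 1 · 1 · 3
2 · 3 · 2 · 1
1 · 2 · 0 · 2
3 · 2 · 1 · 1
step 2: 2 · 1 · 1 · 1
2 · 1 · 1 · 3
2 · 3 · 2 · 1
1 · 2 · 0 · 2
3 · 3 · 1 · 1
step 3: 2 · 1 · 1 · 1
2 · 1 · 1 · 3
2 · 3 · 2 · 1
2 · 3 · 0 · 2
0 · 1 · 2 · 1
step 4: 2 · 1 · 1 · 1
2 · 1 · 1 · 3
2 · 3 · 2 · 1
2 · 3 · 0 · 2
0 · 2 · 2 · 1
step 5: 2 · 1 · 1 · 1
2 · 1 · 1 · 3
2 · 3 · 2 · 1
2 · 3 · 0 · 2
0 · 3 · 2 · 1
step 6: 2 · 1 · 1 · 1
2 · 2 · 1 · 3
3 · 0 · 3 · 1
3 · 1 · 1 · 2
1 · 1 · 3 · 1
step 7: 2 · 1 · 1 · 1
2 · 2 · 1 · 3
3 · 0 · 3 · 1
3 · 1 · 1 · 2
1 · 2 · 3 · 1
step 8: 2 · 1 · 1 · 1
2 · 2 · 1 · 3
3 · 0 · 3 · 1
3 · 1 · 1 · 2
1 · 3 · 3 · 1
step 9: 2 · 1 · 1 · 1
2 · 2 · 1 · 3
3 · 0 · 3 · 1
3 · 2 · 2 · 2
2 · 1 · 0 · 2
step 10: 2 · 1 · 1 · 1
2 · 2 · 1 · 3
3 · 0 · 3 · 1
3 · 2 · 2 · 2
2 · 2 · 0 · 2
step 11: 2 · 1 · 1 · 1
2 · 2 · 1 · 3
3 · 0 · 3 · 1
3 · 2 · 2 · 2
2 · 3 · 0 · 2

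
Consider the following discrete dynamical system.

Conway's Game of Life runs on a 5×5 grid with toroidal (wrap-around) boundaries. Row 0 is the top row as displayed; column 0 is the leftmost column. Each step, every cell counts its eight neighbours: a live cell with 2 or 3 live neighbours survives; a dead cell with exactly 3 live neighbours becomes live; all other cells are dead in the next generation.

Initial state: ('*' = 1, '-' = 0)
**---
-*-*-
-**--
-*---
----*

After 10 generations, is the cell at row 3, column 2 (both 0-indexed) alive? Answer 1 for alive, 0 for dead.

k=0  **---
-*-*-
-**--
-*---
----*
k=1  ***-*
-----
**---
***--
-*---
k=2  ***--
--*-*
*-*--
--*--
---**
k=3  ***--
--*-*
--*--
-**-*
*--**
k=4  --*--
*-*--
*-*--
-**-*
-----
k=5  -*---
--**-
*-*-*
****-
-***-
k=6  -*---
*-***
*----
-----
---**
k=7  -*---
*-***
**-*-
----*
-----
k=8  *****
---*-
-*---
*---*
-----
k=9  *****
---*-
*---*
*----
--*--
k=10  **--*
-----
*---*
**--*
--*--

0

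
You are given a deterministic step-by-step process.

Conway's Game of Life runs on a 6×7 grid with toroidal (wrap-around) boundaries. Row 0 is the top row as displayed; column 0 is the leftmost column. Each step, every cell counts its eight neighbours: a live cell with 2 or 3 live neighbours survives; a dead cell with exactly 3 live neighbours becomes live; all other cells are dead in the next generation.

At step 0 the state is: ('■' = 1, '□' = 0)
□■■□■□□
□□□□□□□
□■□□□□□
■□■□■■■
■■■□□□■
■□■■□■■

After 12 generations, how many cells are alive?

k=0  □■■□■□□
□□□□□□□
□■□□□□□
■□■□■■■
■■■□□□■
■□■■□■■
k=1  ■■■□■■■
□■■□□□□
■■□□□■■
□□■■□■□
□□□□□□□
□□□□■■□
k=2  ■□■□■□■
□□□■■□□
■□□■■■■
■■■□■■□
□□□■□■□
■■□■■□□
k=3  ■□■□□□■
□■■□□□□
■□□□□□□
■■■□□□□
□□□□□■□
■■□□□□□
k=4  □□■□□□■
□□■□□□■
■□□□□□□
■■□□□□■
□□■□□□■
■■□□□□□
k=5  □□■□□□■
■■□□□□■
□□□□□□□
□■□□□□■
□□■□□□■
■■■□□□■
k=6  □□■□□■□
■■□□□□■
□■□□□□■
■□□□□□□
□□■□□■■
□□■■□■■
k=7  □□■■■■□
□■■□□■■
□■□□□□■
■■□□□■□
■■■■■■□
□■■■□□□
k=8  ■□□□□■■
□■□□□□■
□□□□□□□
□□□■□■□
□□□□□■□
■□□□□□■
k=9  □■□□□■□
□□□□□■■
□□□□□□□
□□□□■□□
□□□□■■□
■□□□□□□
k=10  ■□□□□■□
□□□□□■■
□□□□□■□
□□□□■■□
□□□□■■□
□□□□■■■
k=11  ■□□□□□□
□□□□■■□
□□□□□□□
□□□□□□■
□□□■□□□
□□□□□□□
k=12  □□□□□□□
□□□□□□□
□□□□□■□
□□□□□□□
□□□□□□□
□□□□□□□

1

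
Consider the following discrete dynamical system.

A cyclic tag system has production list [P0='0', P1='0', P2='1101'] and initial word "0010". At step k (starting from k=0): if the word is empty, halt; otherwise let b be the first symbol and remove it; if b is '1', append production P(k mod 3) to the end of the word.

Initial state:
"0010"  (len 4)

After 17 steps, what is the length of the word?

gen 0: "0010"  (len 4)
gen 1: "010"  (len 3)
gen 2: "10"  (len 2)
gen 3: "01101"  (len 5)
gen 4: "1101"  (len 4)
gen 5: "1010"  (len 4)
gen 6: "0101101"  (len 7)
gen 7: "101101"  (len 6)
gen 8: "011010"  (len 6)
gen 9: "11010"  (len 5)
gen 10: "10100"  (len 5)
gen 11: "01000"  (len 5)
gen 12: "1000"  (len 4)
gen 13: "0000"  (len 4)
gen 14: "000"  (len 3)
gen 15: "00"  (len 2)
gen 16: "0"  (len 1)
gen 17: (halted — word empty)

0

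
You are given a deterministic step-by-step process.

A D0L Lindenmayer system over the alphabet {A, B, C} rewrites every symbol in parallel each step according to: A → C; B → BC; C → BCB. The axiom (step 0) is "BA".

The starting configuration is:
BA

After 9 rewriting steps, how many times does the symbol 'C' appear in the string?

1562

0) BA
1) BCC
2) BCBCBBCB
3) BCBCBBCBCBBCBCBCBBC
4) BCBCBBCBCBBCBCBCBBCBCBBCBCBCBBCBCBBCBCBBCBCBCB
5) BCBCBBCBCBBCBCBCBBCBCBBCBCBCBBCBCBBCBCBBCBCBCBBCBCBBCBCBCBBCBCBBCBCBBCBCBCBBCBCBBCBCBCBBCBCBBCBCBCBBCBCBBCBCBBC
6) BCBCBBCBCBBCBCBCBBCBCBBCBCBCBBCBCBBCBCBBCBCBCBBCBCBBCBCBCB…BCBCBBCBCBBCBCBCBBCBCBBCBCBBCBCBCBBCBCBBCBCBCBBCBCBBCBCBCB  (len 268)
7) BCBCBBCBCBBCBCBCBBCBCBBCBCBCBBCBCBBCBCBBCBCBCBBCBCBBCBCBCB…BCBCBBCBCBBCBCBCBBCBCBBCBCBBCBCBCBBCBCBBCBCBCBBCBCBBCBCBBC  (len 647)
8) BCBCBBCBCBBCBCBCBBCBCBBCBCBCBBCBCBBCBCBBCBCBCBBCBCBBCBCBCB…BCBCBBCBCBBCBCBCBBCBCBBCBCBBCBCBCBBCBCBBCBCBCBBCBCBBCBCBCB  (len 1562)
9) BCBCBBCBCBBCBCBCBBCBCBBCBCBCBBCBCBBCBCBBCBCBCBBCBCBBCBCBCB…BCBCBBCBCBBCBCBCBBCBCBBCBCBBCBCBCBBCBCBBCBCBCBBCBCBBCBCBBC  (len 3771)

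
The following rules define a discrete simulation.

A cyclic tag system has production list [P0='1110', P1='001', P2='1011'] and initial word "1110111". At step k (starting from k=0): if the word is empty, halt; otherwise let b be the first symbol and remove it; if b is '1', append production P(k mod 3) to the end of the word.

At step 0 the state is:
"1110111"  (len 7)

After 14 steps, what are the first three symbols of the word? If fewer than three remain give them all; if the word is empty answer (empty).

step 0: "1110111"  (len 7)
step 1: "1101111110"  (len 10)
step 2: "101111110001"  (len 12)
step 3: "011111100011011"  (len 15)
step 4: "11111100011011"  (len 14)
step 5: "1111100011011001"  (len 16)
step 6: "1111000110110011011"  (len 19)
step 7: "1110001101100110111110"  (len 22)
step 8: "110001101100110111110001"  (len 24)
step 9: "100011011001101111100011011"  (len 27)
step 10: "000110110011011111000110111110"  (len 30)
step 11: "00110110011011111000110111110"  (len 29)
step 12: "0110110011011111000110111110"  (len 28)
step 13: "110110011011111000110111110"  (len 27)
step 14: "10110011011111000110111110001"  (len 29)

101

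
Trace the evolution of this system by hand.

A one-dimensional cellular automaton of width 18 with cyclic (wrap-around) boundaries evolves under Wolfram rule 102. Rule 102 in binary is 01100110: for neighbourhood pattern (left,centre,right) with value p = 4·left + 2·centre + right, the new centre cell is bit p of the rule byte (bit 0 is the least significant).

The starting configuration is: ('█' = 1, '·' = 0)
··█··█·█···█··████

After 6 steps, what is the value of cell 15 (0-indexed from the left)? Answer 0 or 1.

k=0  ··█··█·█···█··████
k=1  ·██·████··██·█···█
k=2  █·██···█·█·███··██
k=3  ██·█··█████··█·█··
k=4  ·███·█····█·████·█
k=5  █··███···███···███
k=6  █·█··█··█··█··█···

0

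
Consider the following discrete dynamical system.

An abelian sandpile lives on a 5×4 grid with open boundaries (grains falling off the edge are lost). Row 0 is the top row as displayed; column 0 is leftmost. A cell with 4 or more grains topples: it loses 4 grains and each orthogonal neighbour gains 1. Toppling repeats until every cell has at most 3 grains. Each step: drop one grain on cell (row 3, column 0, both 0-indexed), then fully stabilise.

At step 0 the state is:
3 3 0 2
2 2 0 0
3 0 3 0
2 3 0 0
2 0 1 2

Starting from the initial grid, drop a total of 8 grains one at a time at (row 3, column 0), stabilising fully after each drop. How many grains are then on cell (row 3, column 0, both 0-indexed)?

step 0: 3 3 0 2
2 2 0 0
3 0 3 0
2 3 0 0
2 0 1 2
step 1: 3 3 0 2
2 2 0 0
3 0 3 0
3 3 0 0
2 0 1 2
step 2: 3 3 0 2
3 2 0 0
0 2 3 0
2 0 1 0
3 1 1 2
step 3: 3 3 0 2
3 2 0 0
0 2 3 0
3 0 1 0
3 1 1 2
step 4: 3 3 0 2
3 2 0 0
1 2 3 0
1 1 1 0
0 2 1 2
step 5: 3 3 0 2
3 2 0 0
1 2 3 0
2 1 1 0
0 2 1 2
step 6: 3 3 0 2
3 2 0 0
1 2 3 0
3 1 1 0
0 2 1 2
step 7: 3 3 0 2
3 2 0 0
2 2 3 0
0 2 1 0
1 2 1 2
step 8: 3 3 0 2
3 2 0 0
2 2 3 0
1 2 1 0
1 2 1 2

1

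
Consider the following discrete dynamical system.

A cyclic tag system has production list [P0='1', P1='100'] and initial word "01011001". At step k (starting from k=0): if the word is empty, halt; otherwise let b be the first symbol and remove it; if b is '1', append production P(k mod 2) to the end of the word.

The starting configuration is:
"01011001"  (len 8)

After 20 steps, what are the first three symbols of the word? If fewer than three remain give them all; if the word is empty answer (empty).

001

step 0: "01011001"  (len 8)
step 1: "1011001"  (len 7)
step 2: "011001100"  (len 9)
step 3: "11001100"  (len 8)
step 4: "1001100100"  (len 10)
step 5: "0011001001"  (len 10)
step 6: "011001001"  (len 9)
step 7: "11001001"  (len 8)
step 8: "1001001100"  (len 10)
step 9: "0010011001"  (len 10)
step 10: "010011001"  (len 9)
step 11: "10011001"  (len 8)
step 12: "0011001100"  (len 10)
step 13: "011001100"  (len 9)
step 14: "11001100"  (len 8)
step 15: "10011001"  (len 8)
step 16: "0011001100"  (len 10)
step 17: "011001100"  (len 9)
step 18: "11001100"  (len 8)
step 19: "10011001"  (len 8)
step 20: "0011001100"  (len 10)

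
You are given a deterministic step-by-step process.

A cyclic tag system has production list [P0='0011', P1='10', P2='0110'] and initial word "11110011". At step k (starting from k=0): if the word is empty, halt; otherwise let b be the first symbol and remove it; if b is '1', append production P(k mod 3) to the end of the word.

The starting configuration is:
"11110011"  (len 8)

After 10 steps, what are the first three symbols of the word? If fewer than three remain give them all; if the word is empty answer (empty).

111

k=0  "11110011"  (len 8)
k=1  "11100110011"  (len 11)
k=2  "110011001110"  (len 12)
k=3  "100110011100110"  (len 15)
k=4  "001100111001100011"  (len 18)
k=5  "01100111001100011"  (len 17)
k=6  "1100111001100011"  (len 16)
k=7  "1001110011000110011"  (len 19)
k=8  "00111001100011001110"  (len 20)
k=9  "0111001100011001110"  (len 19)
k=10  "111001100011001110"  (len 18)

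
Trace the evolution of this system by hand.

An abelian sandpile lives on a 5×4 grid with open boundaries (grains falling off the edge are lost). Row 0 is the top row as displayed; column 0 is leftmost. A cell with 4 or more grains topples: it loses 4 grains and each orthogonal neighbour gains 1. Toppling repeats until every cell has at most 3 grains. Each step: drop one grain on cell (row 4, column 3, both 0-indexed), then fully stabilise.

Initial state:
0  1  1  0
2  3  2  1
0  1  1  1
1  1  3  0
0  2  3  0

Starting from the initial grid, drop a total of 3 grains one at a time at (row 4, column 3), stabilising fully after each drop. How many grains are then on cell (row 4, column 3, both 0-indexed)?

k=0  0  1  1  0
2  3  2  1
0  1  1  1
1  1  3  0
0  2  3  0
k=1  0  1  1  0
2  3  2  1
0  1  1  1
1  1  3  0
0  2  3  1
k=2  0  1  1  0
2  3  2  1
0  1  1  1
1  1  3  0
0  2  3  2
k=3  0  1  1  0
2  3  2  1
0  1  1  1
1  1  3  0
0  2  3  3

3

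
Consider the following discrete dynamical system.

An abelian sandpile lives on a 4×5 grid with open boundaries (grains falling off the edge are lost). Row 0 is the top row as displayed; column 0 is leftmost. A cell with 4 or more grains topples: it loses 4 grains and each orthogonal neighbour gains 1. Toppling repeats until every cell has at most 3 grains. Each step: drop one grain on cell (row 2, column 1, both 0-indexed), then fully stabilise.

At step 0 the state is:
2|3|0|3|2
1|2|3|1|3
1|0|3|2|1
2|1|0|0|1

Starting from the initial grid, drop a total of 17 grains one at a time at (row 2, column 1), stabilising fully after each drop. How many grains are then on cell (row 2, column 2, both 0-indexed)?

1

step 0: 2|3|0|3|2
1|2|3|1|3
1|0|3|2|1
2|1|0|0|1
step 1: 2|3|0|3|2
1|2|3|1|3
1|1|3|2|1
2|1|0|0|1
step 2: 2|3|0|3|2
1|2|3|1|3
1|2|3|2|1
2|1|0|0|1
step 3: 2|3|0|3|2
1|2|3|1|3
1|3|3|2|1
2|1|0|0|1
step 4: 3|0|2|3|2
2|1|1|2|3
2|2|1|3|1
2|2|1|0|1
step 5: 3|0|2|3|2
2|1|1|2|3
2|3|1|3|1
2|2|1|0|1
step 6: 3|0|2|3|2
2|2|1|2|3
3|0|2|3|1
2|3|1|0|1
step 7: 3|0|2|3|2
2|2|1|2|3
3|1|2|3|1
2|3|1|0|1
step 8: 3|0|2|3|2
2|2|1|2|3
3|2|2|3|1
2|3|1|0|1
step 9: 3|0|2|3|2
2|2|1|2|3
3|3|2|3|1
2|3|1|0|1
step 10: 3|0|2|3|2
3|3|1|2|3
1|2|3|3|1
0|1|2|0|1
step 11: 3|0|2|3|2
3|3|1|2|3
1|3|3|3|1
0|1|2|0|1
step 12: 0|2|2|3|2
1|1|3|3|3
3|2|1|0|2
0|2|3|1|1
step 13: 0|2|2|3|2
1|1|3|3|3
3|3|1|0|2
0|2|3|1|1
step 14: 0|2|2|3|2
2|2|3|3|3
0|1|2|0|2
1|3|3|1|1
step 15: 0|2|2|3|2
2|2|3|3|3
0|2|2|0|2
1|3|3|1|1
step 16: 0|2|2|3|2
2|2|3|3|3
0|3|2|0|2
1|3|3|1|1
step 17: 1|0|1|2|0
3|1|3|2|1
1|3|1|2|3
2|1|1|2|1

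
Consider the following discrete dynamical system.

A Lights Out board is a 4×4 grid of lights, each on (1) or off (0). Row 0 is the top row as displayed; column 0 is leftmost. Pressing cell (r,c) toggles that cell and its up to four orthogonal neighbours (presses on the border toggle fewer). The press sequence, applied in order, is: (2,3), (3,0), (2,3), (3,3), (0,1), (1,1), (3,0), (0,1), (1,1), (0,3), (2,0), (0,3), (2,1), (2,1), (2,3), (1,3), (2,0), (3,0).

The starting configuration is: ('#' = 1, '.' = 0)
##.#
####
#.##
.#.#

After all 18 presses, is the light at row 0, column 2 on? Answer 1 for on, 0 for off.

0

t=0: ##.#
####
#.##
.#.#
t=1: ##.#
###.
#...
.#..
t=2: ##.#
###.
....
#...
t=3: ##.#
####
..##
#..#
t=4: ##.#
####
..#.
#.#.
t=5: ..##
#.##
..#.
#.#.
t=6: .###
.#.#
.##.
#.#.
t=7: .###
.#.#
###.
.##.
t=8: #..#
...#
###.
.##.
t=9: ##.#
####
#.#.
.##.
t=10: ###.
###.
#.#.
.##.
t=11: ###.
.##.
.##.
###.
t=12: ##.#
.###
.##.
###.
t=13: ##.#
..##
#...
#.#.
t=14: ##.#
.###
.##.
###.
t=15: ##.#
.##.
.#.#
####
t=16: ##..
.#.#
.#..
####
t=17: ##..
##.#
#...
.###
t=18: ##..
##.#
....
#.##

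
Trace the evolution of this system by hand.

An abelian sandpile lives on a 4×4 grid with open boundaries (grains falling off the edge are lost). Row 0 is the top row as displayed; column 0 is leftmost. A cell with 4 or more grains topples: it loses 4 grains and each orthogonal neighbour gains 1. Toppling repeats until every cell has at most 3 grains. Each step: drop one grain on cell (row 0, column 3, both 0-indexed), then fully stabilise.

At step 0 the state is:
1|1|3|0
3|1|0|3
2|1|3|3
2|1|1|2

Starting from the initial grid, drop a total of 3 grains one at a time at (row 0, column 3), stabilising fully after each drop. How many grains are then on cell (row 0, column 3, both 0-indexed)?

step 0: 1|1|3|0
3|1|0|3
2|1|3|3
2|1|1|2
step 1: 1|1|3|1
3|1|0|3
2|1|3|3
2|1|1|2
step 2: 1|1|3|2
3|1|0|3
2|1|3|3
2|1|1|2
step 3: 1|1|3|3
3|1|0|3
2|1|3|3
2|1|1|2

3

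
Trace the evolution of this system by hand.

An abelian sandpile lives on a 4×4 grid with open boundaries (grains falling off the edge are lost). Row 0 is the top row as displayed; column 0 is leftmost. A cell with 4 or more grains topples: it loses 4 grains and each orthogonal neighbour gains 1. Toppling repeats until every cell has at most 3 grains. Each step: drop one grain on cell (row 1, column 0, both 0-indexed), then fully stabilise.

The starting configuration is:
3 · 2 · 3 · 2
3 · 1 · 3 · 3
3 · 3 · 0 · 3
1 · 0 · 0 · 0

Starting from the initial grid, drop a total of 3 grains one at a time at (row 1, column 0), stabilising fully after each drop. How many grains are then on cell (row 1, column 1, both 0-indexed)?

k=0  3 · 2 · 3 · 2
3 · 1 · 3 · 3
3 · 3 · 0 · 3
1 · 0 · 0 · 0
k=1  0 · 3 · 3 · 2
2 · 3 · 3 · 3
1 · 0 · 1 · 3
2 · 1 · 0 · 0
k=2  0 · 3 · 3 · 2
3 · 3 · 3 · 3
1 · 0 · 1 · 3
2 · 1 · 0 · 0
k=3  2 · 1 · 2 · 0
1 · 2 · 2 · 2
2 · 1 · 3 · 0
2 · 1 · 0 · 1

2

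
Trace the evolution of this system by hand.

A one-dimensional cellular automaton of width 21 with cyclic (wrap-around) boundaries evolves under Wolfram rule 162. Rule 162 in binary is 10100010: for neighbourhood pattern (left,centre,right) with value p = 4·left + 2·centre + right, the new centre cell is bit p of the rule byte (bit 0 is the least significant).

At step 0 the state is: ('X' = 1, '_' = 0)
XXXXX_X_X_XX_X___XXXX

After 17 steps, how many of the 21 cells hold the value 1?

9

gen 0: XXXXX_X_X_XX_X___XXXX
gen 1: XXXX_X_X_X__X___X_XXX
gen 2: XXX_X_X_X__X___X_X_XX
gen 3: XX_X_X_X__X___X_X_X_X
gen 4: X_X_X_X__X___X_X_X_X_
gen 5: _X_X_X__X___X_X_X_X_X
gen 6: X_X_X__X___X_X_X_X_X_
gen 7: _X_X__X___X_X_X_X_X_X
gen 8: X_X__X___X_X_X_X_X_X_
gen 9: _X__X___X_X_X_X_X_X_X
gen 10: X__X___X_X_X_X_X_X_X_
gen 11: __X___X_X_X_X_X_X_X_X
gen 12: _X___X_X_X_X_X_X_X_X_
gen 13: X___X_X_X_X_X_X_X_X__
gen 14: ___X_X_X_X_X_X_X_X__X
gen 15: __X_X_X_X_X_X_X_X__X_
gen 16: _X_X_X_X_X_X_X_X__X__
gen 17: X_X_X_X_X_X_X_X__X___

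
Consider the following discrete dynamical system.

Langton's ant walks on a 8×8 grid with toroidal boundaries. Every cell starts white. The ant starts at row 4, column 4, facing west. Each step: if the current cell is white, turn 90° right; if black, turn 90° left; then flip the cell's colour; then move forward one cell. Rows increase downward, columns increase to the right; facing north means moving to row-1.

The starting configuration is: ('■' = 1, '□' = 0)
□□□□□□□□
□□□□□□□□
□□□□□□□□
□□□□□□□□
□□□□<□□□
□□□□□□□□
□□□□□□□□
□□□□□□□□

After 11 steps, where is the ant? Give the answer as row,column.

6,5

step 0: □□□□□□□□
□□□□□□□□
□□□□□□□□
□□□□□□□□
□□□□<□□□
□□□□□□□□
□□□□□□□□
□□□□□□□□
step 1: □□□□□□□□
□□□□□□□□
□□□□□□□□
□□□□^□□□
□□□□■□□□
□□□□□□□□
□□□□□□□□
□□□□□□□□
step 2: □□□□□□□□
□□□□□□□□
□□□□□□□□
□□□□■>□□
□□□□■□□□
□□□□□□□□
□□□□□□□□
□□□□□□□□
step 3: □□□□□□□□
□□□□□□□□
□□□□□□□□
□□□□■■□□
□□□□■v□□
□□□□□□□□
□□□□□□□□
□□□□□□□□
step 4: □□□□□□□□
□□□□□□□□
□□□□□□□□
□□□□■■□□
□□□□<■□□
□□□□□□□□
□□□□□□□□
□□□□□□□□
step 5: □□□□□□□□
□□□□□□□□
□□□□□□□□
□□□□■■□□
□□□□□■□□
□□□□v□□□
□□□□□□□□
□□□□□□□□
step 6: □□□□□□□□
□□□□□□□□
□□□□□□□□
□□□□■■□□
□□□□□■□□
□□□<■□□□
□□□□□□□□
□□□□□□□□
step 7: □□□□□□□□
□□□□□□□□
□□□□□□□□
□□□□■■□□
□□□^□■□□
□□□■■□□□
□□□□□□□□
□□□□□□□□
step 8: □□□□□□□□
□□□□□□□□
□□□□□□□□
□□□□■■□□
□□□■>■□□
□□□■■□□□
□□□□□□□□
□□□□□□□□
step 9: □□□□□□□□
□□□□□□□□
□□□□□□□□
□□□□■■□□
□□□■■■□□
□□□■v□□□
□□□□□□□□
□□□□□□□□
step 10: □□□□□□□□
□□□□□□□□
□□□□□□□□
□□□□■■□□
□□□■■■□□
□□□■□>□□
□□□□□□□□
□□□□□□□□
step 11: □□□□□□□□
□□□□□□□□
□□□□□□□□
□□□□■■□□
□□□■■■□□
□□□■□■□□
□□□□□v□□
□□□□□□□□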